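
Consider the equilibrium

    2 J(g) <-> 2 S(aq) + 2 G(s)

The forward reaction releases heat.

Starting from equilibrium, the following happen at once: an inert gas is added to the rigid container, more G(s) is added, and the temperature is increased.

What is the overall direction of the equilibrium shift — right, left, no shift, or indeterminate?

left

At constant volume, adding an inert gas leaves every reacting species' partial pressure unchanged, so Q is unchanged — no shift from this change.
G is a pure solid; its activity is 1 regardless of amount, so Q is unaffected — no shift from this change.
The forward reaction is exothermic. Raising T favours the endothermic direction — shift to the left.
Only the nonzero effect(s) matter; the net shift is to the left.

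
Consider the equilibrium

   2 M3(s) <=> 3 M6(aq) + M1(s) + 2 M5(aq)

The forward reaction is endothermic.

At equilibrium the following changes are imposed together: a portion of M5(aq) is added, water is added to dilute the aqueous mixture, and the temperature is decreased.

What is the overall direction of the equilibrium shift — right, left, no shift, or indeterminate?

cannot be determined

Adding M5 (aq), a product, drives the reaction to the left.
Dilution lowers every aqueous concentration by the same factor. Δn_aq = 5 − 0 = +5, so the system shifts toward the side with more dissolved moles — to the right.
The forward reaction is endothermic. Lowering T favours the exothermic direction — shift to the left.
The individual effects push in opposite directions; without quantitative information the net direction cannot be determined.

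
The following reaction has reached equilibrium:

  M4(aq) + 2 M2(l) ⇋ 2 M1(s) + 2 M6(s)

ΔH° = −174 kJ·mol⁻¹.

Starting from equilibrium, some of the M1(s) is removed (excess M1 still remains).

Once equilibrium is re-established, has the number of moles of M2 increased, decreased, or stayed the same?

unchanged

M1 is a pure solid; its activity is 1 regardless of amount, so Q is unaffected — no shift from this change.
No net shift occurs, so the amount of M2 is unchanged.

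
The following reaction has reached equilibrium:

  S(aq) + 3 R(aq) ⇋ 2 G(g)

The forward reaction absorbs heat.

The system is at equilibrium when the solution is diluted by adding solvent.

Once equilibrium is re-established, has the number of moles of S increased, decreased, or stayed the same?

Dilution lowers every aqueous concentration by the same factor. Δn_aq = 0 − 4 = -4, so the system shifts toward the side with more dissolved moles — to the left.
The net shift is to the left. S is a reactant, so its amount increases.

increases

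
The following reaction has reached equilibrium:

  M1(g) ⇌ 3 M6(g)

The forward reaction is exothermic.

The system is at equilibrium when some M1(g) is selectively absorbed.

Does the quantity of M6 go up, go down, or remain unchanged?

Removing M1 (g), a reactant, drives the reaction to the left.
The net shift is to the left. M6 is a product, so its amount decreases.

decreases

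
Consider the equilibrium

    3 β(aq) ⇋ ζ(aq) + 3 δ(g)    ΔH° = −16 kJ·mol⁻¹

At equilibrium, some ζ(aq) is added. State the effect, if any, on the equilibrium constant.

unchanged

The equilibrium constant depends only on temperature. This perturbation may move the position of equilibrium, but since T is unchanged, K itself is unchanged.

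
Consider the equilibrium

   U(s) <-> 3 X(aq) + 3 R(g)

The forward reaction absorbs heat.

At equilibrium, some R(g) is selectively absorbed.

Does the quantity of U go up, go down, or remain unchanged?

Removing R (g), a product, drives the reaction to the right.
The net shift is to the right. U is a reactant, so its amount decreases.

decreases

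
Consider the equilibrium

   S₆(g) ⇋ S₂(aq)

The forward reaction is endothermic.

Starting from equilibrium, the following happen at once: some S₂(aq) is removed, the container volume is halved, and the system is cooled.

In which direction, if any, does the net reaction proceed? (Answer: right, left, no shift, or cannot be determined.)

cannot be determined

Removing S₂ (aq), a product, drives the reaction to the right.
Gas moles: reactants 1, products 0 (Δn_gas = -1). Compression shifts the system toward the side with fewer moles of gas — to the right.
The forward reaction is endothermic. Lowering T favours the exothermic direction — shift to the left.
The individual effects push in opposite directions; without quantitative information the net direction cannot be determined.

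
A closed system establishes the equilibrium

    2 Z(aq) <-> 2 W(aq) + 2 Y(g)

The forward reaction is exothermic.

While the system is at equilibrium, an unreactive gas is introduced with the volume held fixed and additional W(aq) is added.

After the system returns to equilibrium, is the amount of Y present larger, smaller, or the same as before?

decreases

At constant volume, adding an inert gas leaves every reacting species' partial pressure unchanged, so Q is unchanged — no shift from this change.
Adding W (aq), a product, drives the reaction to the left.
The net shift is to the left. Y is a product, so its amount decreases.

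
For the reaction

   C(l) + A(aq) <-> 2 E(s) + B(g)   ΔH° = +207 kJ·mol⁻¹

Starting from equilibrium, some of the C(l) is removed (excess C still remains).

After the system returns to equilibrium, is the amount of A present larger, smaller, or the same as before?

C is a pure liquid; its activity is 1 regardless of amount, so Q is unaffected — no shift from this change.
No net shift occurs, so the amount of A is unchanged.

unchanged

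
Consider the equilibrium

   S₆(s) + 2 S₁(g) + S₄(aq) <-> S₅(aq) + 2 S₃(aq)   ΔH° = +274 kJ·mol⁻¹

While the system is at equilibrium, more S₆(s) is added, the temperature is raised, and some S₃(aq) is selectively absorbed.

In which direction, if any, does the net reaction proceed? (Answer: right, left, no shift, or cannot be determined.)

S₆ is a pure solid; its activity is 1 regardless of amount, so Q is unaffected — no shift from this change.
The forward reaction is endothermic. Raising T favours the endothermic direction — shift to the right.
Removing S₃ (aq), a product, drives the reaction to the right.
Only the nonzero effect(s) matter; the net shift is to the right.

right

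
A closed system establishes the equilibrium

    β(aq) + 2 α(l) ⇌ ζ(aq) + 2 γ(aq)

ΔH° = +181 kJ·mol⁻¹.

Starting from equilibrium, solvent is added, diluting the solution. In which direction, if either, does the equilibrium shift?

right

Dilution lowers every aqueous concentration by the same factor. Δn_aq = 3 − 1 = +2, so the system shifts toward the side with more dissolved moles — to the right.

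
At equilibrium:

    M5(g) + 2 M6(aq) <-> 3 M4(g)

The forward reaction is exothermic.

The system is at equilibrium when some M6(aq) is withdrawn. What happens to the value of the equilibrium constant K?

The equilibrium constant depends only on temperature. This perturbation may move the position of equilibrium, but since T is unchanged, K itself is unchanged.

unchanged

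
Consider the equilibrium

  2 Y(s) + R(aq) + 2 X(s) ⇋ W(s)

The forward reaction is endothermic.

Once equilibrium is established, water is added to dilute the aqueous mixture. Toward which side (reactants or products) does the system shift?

left

Dilution lowers every aqueous concentration by the same factor. Δn_aq = 0 − 1 = -1, so the system shifts toward the side with more dissolved moles — to the left.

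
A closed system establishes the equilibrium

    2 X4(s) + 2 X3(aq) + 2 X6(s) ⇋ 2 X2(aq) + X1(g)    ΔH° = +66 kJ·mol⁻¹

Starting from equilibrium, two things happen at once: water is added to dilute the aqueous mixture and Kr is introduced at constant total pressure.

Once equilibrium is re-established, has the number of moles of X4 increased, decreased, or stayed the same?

decreases

Dilution scales every aqueous concentration by the same factor. Δn_aq = 2 − 2 = 0, so Q is unchanged — no shift.
Adding inert gas at constant total pressure expands the volume and lowers every reacting partial pressure. With Δn_gas = 1 − 0 = +1, Q moves away from K toward the side with fewer gas moles, so the system shifts toward the side with more gas moles — to the right.
The net shift is to the right. X4 is a reactant, so its amount decreases.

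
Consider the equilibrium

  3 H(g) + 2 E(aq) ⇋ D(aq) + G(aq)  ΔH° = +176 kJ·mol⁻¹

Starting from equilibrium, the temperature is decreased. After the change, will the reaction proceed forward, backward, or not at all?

left

The forward reaction is endothermic. Lowering T favours the exothermic direction — shift to the left.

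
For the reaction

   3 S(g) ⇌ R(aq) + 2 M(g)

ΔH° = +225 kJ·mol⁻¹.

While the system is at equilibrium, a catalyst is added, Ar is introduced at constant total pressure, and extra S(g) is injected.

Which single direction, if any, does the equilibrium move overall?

A catalyst speeds both forward and reverse rates equally; it changes neither Q nor K — no shift from this change.
Adding inert gas at constant total pressure expands the volume and lowers every reacting partial pressure. With Δn_gas = 2 − 3 = -1, Q moves away from K toward the side with fewer gas moles, so the system shifts toward the side with more gas moles — to the left.
Adding S (g), a reactant, drives the reaction to the right.
The individual effects push in opposite directions; without quantitative information the net direction cannot be determined.

cannot be determined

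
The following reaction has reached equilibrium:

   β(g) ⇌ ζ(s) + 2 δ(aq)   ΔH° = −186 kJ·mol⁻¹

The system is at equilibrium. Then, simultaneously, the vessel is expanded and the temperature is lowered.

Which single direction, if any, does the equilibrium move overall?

cannot be determined

Gas moles: reactants 1, products 0 (Δn_gas = -1). Expansion shifts the system toward the side with more moles of gas — to the left.
The forward reaction is exothermic. Lowering T favours the exothermic direction — shift to the right.
The individual effects push in opposite directions; without quantitative information the net direction cannot be determined.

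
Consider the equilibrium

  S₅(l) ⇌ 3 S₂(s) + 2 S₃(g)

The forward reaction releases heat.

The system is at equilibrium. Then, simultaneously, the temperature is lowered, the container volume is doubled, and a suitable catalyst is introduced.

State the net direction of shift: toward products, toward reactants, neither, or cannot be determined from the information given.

The forward reaction is exothermic. Lowering T favours the exothermic direction — shift to the right.
Gas moles: reactants 0, products 2 (Δn_gas = +2). Expansion shifts the system toward the side with more moles of gas — to the right.
A catalyst speeds both forward and reverse rates equally; it changes neither Q nor K — no shift from this change.
Only the nonzero effect(s) matter; the net shift is to the right.

right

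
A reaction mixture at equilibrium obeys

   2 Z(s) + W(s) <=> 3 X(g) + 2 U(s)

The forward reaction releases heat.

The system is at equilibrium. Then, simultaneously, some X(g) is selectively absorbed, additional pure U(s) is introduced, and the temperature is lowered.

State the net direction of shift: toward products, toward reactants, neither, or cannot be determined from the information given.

right

Removing X (g), a product, drives the reaction to the right.
U is a pure solid; its activity is 1 regardless of amount, so Q is unaffected — no shift from this change.
The forward reaction is exothermic. Lowering T favours the exothermic direction — shift to the right.
Only the nonzero effect(s) matter; the net shift is to the right.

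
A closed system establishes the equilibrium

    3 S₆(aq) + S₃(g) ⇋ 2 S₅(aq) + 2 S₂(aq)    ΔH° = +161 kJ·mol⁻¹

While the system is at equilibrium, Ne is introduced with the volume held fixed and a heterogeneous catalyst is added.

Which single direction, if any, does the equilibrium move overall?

no shift

At constant volume, adding an inert gas leaves every reacting species' partial pressure unchanged, so Q is unchanged — no shift from this change.
A catalyst speeds both forward and reverse rates equally; it changes neither Q nor K — no shift from this change.
None of the changes alters Q relative to K, so there is no net shift.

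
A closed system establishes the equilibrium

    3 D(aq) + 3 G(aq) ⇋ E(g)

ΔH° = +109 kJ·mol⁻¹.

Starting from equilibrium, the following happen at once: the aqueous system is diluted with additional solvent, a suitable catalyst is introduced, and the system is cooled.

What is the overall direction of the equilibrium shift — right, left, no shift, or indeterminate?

left

Dilution lowers every aqueous concentration by the same factor. Δn_aq = 0 − 6 = -6, so the system shifts toward the side with more dissolved moles — to the left.
A catalyst speeds both forward and reverse rates equally; it changes neither Q nor K — no shift from this change.
The forward reaction is endothermic. Lowering T favours the exothermic direction — shift to the left.
Only the nonzero effect(s) matter; the net shift is to the left.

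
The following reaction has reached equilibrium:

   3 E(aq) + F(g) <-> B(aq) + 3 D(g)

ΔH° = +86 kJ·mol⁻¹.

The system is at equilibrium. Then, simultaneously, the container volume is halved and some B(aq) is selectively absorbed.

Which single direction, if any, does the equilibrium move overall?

cannot be determined

Gas moles: reactants 1, products 3 (Δn_gas = +2). Compression shifts the system toward the side with fewer moles of gas — to the left.
Removing B (aq), a product, drives the reaction to the right.
The individual effects push in opposite directions; without quantitative information the net direction cannot be determined.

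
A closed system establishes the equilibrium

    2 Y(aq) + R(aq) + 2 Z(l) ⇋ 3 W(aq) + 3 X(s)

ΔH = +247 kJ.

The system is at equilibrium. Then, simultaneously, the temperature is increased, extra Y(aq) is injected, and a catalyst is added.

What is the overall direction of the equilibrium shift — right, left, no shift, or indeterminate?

The forward reaction is endothermic. Raising T favours the endothermic direction — shift to the right.
Adding Y (aq), a reactant, drives the reaction to the right.
A catalyst speeds both forward and reverse rates equally; it changes neither Q nor K — no shift from this change.
Only the nonzero effect(s) matter; the net shift is to the right.

right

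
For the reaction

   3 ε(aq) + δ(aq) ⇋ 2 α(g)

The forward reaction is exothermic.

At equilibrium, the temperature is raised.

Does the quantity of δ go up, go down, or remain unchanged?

The forward reaction is exothermic. Raising T favours the endothermic direction — shift to the left.
The net shift is to the left. δ is a reactant, so its amount increases.

increases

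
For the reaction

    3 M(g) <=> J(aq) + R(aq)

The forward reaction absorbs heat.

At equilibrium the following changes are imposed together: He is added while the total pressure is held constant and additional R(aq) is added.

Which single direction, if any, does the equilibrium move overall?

Adding inert gas at constant total pressure expands the volume and lowers every reacting partial pressure. With Δn_gas = 0 − 3 = -3, Q moves away from K toward the side with fewer gas moles, so the system shifts toward the side with more gas moles — to the left.
Adding R (aq), a product, drives the reaction to the left.
All effects act in the same direction — net shift to the left.

left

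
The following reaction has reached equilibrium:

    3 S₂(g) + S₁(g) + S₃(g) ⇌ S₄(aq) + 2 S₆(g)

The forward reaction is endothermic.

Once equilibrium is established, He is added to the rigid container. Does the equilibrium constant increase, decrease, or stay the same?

unchanged

The equilibrium constant depends only on temperature. This perturbation changes neither the position of equilibrium nor K.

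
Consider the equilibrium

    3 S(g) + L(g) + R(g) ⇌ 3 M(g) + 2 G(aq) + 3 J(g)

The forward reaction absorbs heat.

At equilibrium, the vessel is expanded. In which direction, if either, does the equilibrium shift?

right

Gas moles: reactants 5, products 6 (Δn_gas = +1). Expansion shifts the system toward the side with more moles of gas — to the right.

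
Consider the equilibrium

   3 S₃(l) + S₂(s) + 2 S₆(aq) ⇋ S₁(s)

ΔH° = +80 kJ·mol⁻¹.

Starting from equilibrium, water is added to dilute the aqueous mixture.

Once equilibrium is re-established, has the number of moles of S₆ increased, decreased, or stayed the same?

Dilution lowers every aqueous concentration by the same factor. Δn_aq = 0 − 2 = -2, so the system shifts toward the side with more dissolved moles — to the left.
The net shift is to the left. S₆ is a reactant, so its amount increases.

increases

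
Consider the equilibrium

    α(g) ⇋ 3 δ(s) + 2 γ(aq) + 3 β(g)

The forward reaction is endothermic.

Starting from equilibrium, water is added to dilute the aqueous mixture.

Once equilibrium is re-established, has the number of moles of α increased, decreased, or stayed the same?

Dilution lowers every aqueous concentration by the same factor. Δn_aq = 2 − 0 = +2, so the system shifts toward the side with more dissolved moles — to the right.
The net shift is to the right. α is a reactant, so its amount decreases.

decreases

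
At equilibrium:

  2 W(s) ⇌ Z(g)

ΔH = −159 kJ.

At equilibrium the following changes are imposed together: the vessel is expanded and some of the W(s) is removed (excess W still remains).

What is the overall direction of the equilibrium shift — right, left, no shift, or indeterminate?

Gas moles: reactants 0, products 1 (Δn_gas = +1). Expansion shifts the system toward the side with more moles of gas — to the right.
W is a pure solid; its activity is 1 regardless of amount, so Q is unaffected — no shift from this change.
Only the nonzero effect(s) matter; the net shift is to the right.

right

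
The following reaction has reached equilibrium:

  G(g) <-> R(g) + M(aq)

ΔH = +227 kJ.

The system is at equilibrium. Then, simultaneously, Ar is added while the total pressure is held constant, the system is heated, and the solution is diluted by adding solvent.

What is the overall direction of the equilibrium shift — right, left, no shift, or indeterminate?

Adding inert gas at constant total pressure expands the volume, scaling every reacting partial pressure by the same factor. Δn_gas = 1 − 1 = 0, so Q is unchanged — no shift.
The forward reaction is endothermic. Raising T favours the endothermic direction — shift to the right.
Dilution lowers every aqueous concentration by the same factor. Δn_aq = 1 − 0 = +1, so the system shifts toward the side with more dissolved moles — to the right.
Only the nonzero effect(s) matter; the net shift is to the right.

right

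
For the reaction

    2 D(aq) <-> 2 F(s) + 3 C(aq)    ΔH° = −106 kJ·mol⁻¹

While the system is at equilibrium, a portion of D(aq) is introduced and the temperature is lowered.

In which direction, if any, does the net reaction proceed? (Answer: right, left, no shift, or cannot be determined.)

right

Adding D (aq), a reactant, drives the reaction to the right.
The forward reaction is exothermic. Lowering T favours the exothermic direction — shift to the right.
All effects act in the same direction — net shift to the right.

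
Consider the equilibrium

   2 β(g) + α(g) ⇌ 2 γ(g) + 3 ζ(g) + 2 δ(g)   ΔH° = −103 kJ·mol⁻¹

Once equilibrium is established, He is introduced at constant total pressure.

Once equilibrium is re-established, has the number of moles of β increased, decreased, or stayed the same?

Adding inert gas at constant total pressure expands the volume and lowers every reacting partial pressure. With Δn_gas = 7 − 3 = +4, Q moves away from K toward the side with fewer gas moles, so the system shifts toward the side with more gas moles — to the right.
The net shift is to the right. β is a reactant, so its amount decreases.

decreases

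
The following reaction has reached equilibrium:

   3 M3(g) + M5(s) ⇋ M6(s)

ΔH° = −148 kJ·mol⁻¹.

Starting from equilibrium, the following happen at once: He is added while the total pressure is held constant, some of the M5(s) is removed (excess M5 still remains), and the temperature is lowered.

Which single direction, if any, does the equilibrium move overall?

Adding inert gas at constant total pressure expands the volume and lowers every reacting partial pressure. With Δn_gas = 0 − 3 = -3, Q moves away from K toward the side with fewer gas moles, so the system shifts toward the side with more gas moles — to the left.
M5 is a pure solid; its activity is 1 regardless of amount, so Q is unaffected — no shift from this change.
The forward reaction is exothermic. Lowering T favours the exothermic direction — shift to the right.
The individual effects push in opposite directions; without quantitative information the net direction cannot be determined.

cannot be determined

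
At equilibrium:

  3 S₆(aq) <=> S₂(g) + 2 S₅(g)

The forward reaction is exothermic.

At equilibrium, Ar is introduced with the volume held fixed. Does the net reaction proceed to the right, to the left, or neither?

no shift

At constant volume, adding an inert gas leaves every reacting species' partial pressure unchanged, so Q is unchanged — no shift from this change.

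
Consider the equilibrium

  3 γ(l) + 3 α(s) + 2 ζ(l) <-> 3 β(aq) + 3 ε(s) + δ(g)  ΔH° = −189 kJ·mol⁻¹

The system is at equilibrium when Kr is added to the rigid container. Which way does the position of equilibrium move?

no shift

At constant volume, adding an inert gas leaves every reacting species' partial pressure unchanged, so Q is unchanged — no shift from this change.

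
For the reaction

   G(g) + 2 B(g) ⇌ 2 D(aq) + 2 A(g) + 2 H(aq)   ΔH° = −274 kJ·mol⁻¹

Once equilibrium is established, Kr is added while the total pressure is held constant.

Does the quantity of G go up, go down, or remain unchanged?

Adding inert gas at constant total pressure expands the volume and lowers every reacting partial pressure. With Δn_gas = 2 − 3 = -1, Q moves away from K toward the side with fewer gas moles, so the system shifts toward the side with more gas moles — to the left.
The net shift is to the left. G is a reactant, so its amount increases.

increases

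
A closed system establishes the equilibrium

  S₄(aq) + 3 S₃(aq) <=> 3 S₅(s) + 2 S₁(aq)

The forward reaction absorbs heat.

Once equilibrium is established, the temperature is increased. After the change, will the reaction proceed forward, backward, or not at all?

The forward reaction is endothermic. Raising T favours the endothermic direction — shift to the right.

right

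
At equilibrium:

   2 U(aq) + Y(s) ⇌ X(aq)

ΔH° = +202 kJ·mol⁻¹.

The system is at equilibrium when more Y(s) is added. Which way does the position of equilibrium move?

no shift

Y is a pure solid; its activity is 1 regardless of amount, so Q is unaffected — no shift from this change.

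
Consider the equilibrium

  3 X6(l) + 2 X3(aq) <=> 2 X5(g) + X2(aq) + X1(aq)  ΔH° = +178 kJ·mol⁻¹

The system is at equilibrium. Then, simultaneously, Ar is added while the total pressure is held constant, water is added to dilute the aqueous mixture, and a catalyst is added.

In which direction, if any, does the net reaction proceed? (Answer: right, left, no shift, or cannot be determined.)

Adding inert gas at constant total pressure expands the volume and lowers every reacting partial pressure. With Δn_gas = 2 − 0 = +2, Q moves away from K toward the side with fewer gas moles, so the system shifts toward the side with more gas moles — to the right.
Dilution scales every aqueous concentration by the same factor. Δn_aq = 2 − 2 = 0, so Q is unchanged — no shift.
A catalyst speeds both forward and reverse rates equally; it changes neither Q nor K — no shift from this change.
Only the nonzero effect(s) matter; the net shift is to the right.

right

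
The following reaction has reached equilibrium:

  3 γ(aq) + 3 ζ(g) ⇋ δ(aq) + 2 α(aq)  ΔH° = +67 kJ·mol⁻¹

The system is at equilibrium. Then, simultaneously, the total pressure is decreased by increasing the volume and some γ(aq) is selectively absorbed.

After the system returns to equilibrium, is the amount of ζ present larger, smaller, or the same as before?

increases

Gas moles: reactants 3, products 0 (Δn_gas = -3). Expansion shifts the system toward the side with more moles of gas — to the left.
Removing γ (aq), a reactant, drives the reaction to the left.
The net shift is to the left. ζ is a reactant, so its amount increases.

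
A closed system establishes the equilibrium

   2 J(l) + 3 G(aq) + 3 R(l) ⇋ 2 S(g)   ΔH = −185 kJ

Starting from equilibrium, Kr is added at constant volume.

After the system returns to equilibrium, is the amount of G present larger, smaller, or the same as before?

At constant volume, adding an inert gas leaves every reacting species' partial pressure unchanged, so Q is unchanged — no shift from this change.
No net shift occurs, so the amount of G is unchanged.

unchanged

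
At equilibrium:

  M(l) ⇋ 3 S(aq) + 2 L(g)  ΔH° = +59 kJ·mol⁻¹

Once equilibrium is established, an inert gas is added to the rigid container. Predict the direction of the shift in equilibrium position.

At constant volume, adding an inert gas leaves every reacting species' partial pressure unchanged, so Q is unchanged — no shift from this change.

no shift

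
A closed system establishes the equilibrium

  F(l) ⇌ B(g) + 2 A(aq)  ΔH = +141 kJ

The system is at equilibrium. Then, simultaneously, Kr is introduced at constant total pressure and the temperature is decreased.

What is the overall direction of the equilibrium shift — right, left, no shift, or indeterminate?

cannot be determined

Adding inert gas at constant total pressure expands the volume and lowers every reacting partial pressure. With Δn_gas = 1 − 0 = +1, Q moves away from K toward the side with fewer gas moles, so the system shifts toward the side with more gas moles — to the right.
The forward reaction is endothermic. Lowering T favours the exothermic direction — shift to the left.
The individual effects push in opposite directions; without quantitative information the net direction cannot be determined.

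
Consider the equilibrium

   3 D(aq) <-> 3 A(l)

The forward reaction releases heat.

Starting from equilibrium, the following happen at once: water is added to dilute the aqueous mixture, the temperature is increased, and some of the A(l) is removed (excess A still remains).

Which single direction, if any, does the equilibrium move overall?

Dilution lowers every aqueous concentration by the same factor. Δn_aq = 0 − 3 = -3, so the system shifts toward the side with more dissolved moles — to the left.
The forward reaction is exothermic. Raising T favours the endothermic direction — shift to the left.
A is a pure liquid; its activity is 1 regardless of amount, so Q is unaffected — no shift from this change.
Only the nonzero effect(s) matter; the net shift is to the left.

left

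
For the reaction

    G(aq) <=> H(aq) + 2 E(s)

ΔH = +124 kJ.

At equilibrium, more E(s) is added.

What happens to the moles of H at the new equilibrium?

E is a pure solid; its activity is 1 regardless of amount, so Q is unaffected — no shift from this change.
No net shift occurs, so the amount of H is unchanged.

unchanged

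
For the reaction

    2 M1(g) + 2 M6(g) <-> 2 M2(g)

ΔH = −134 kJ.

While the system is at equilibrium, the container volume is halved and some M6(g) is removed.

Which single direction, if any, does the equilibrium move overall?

Gas moles: reactants 4, products 2 (Δn_gas = -2). Compression shifts the system toward the side with fewer moles of gas — to the right.
Removing M6 (g), a reactant, drives the reaction to the left.
The individual effects push in opposite directions; without quantitative information the net direction cannot be determined.

cannot be determined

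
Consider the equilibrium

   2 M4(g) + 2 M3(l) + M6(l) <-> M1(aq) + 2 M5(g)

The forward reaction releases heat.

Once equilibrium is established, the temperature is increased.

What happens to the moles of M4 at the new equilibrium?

The forward reaction is exothermic. Raising T favours the endothermic direction — shift to the left.
The net shift is to the left. M4 is a reactant, so its amount increases.

increases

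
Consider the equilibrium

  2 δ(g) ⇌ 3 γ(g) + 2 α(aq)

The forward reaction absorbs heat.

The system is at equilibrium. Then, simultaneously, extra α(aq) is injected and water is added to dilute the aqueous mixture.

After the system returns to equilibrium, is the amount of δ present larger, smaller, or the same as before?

cannot be determined

Adding α (aq), a product, drives the reaction to the left.
Dilution lowers every aqueous concentration by the same factor. Δn_aq = 2 − 0 = +2, so the system shifts toward the side with more dissolved moles — to the right.
The two effects oppose each other, so the net shift — and hence the change in δ — cannot be determined from the given information.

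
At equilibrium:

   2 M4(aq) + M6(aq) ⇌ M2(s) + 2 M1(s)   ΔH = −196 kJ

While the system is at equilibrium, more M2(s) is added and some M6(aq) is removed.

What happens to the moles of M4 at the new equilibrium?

increases

M2 is a pure solid; its activity is 1 regardless of amount, so Q is unaffected — no shift from this change.
Removing M6 (aq), a reactant, drives the reaction to the left.
The net shift is to the left. M4 is a reactant, so its amount increases.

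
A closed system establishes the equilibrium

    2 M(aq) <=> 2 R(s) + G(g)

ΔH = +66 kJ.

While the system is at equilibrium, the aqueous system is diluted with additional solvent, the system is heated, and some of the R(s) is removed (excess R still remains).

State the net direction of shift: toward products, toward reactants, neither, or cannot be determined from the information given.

Dilution lowers every aqueous concentration by the same factor. Δn_aq = 0 − 2 = -2, so the system shifts toward the side with more dissolved moles — to the left.
The forward reaction is endothermic. Raising T favours the endothermic direction — shift to the right.
R is a pure solid; its activity is 1 regardless of amount, so Q is unaffected — no shift from this change.
The individual effects push in opposite directions; without quantitative information the net direction cannot be determined.

cannot be determined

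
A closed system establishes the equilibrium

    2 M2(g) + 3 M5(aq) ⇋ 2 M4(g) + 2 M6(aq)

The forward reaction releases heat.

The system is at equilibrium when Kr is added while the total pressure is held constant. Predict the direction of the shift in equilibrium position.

no shift

Adding inert gas at constant total pressure expands the volume, scaling every reacting partial pressure by the same factor. Δn_gas = 2 − 2 = 0, so Q is unchanged — no shift.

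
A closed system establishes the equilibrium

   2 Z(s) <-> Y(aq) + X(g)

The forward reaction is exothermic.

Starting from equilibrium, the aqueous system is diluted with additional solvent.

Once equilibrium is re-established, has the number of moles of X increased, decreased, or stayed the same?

Dilution lowers every aqueous concentration by the same factor. Δn_aq = 1 − 0 = +1, so the system shifts toward the side with more dissolved moles — to the right.
The net shift is to the right. X is a product, so its amount increases.

increases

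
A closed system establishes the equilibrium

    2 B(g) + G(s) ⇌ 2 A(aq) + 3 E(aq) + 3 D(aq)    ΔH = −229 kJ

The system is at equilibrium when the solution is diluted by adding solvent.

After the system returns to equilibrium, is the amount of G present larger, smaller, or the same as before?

decreases

Dilution lowers every aqueous concentration by the same factor. Δn_aq = 8 − 0 = +8, so the system shifts toward the side with more dissolved moles — to the right.
The net shift is to the right. G is a reactant, so its amount decreases.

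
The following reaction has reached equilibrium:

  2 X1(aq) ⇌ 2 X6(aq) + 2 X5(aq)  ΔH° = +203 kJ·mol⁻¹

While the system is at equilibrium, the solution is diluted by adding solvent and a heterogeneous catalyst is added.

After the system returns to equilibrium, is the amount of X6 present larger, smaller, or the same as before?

Dilution lowers every aqueous concentration by the same factor. Δn_aq = 4 − 2 = +2, so the system shifts toward the side with more dissolved moles — to the right.
A catalyst speeds both forward and reverse rates equally; it changes neither Q nor K — no shift from this change.
The net shift is to the right. X6 is a product, so its amount increases.

increases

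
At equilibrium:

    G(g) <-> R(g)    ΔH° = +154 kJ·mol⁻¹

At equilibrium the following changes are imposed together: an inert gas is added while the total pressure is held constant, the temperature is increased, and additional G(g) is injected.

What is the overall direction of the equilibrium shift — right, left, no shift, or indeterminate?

right

Adding inert gas at constant total pressure expands the volume, scaling every reacting partial pressure by the same factor. Δn_gas = 1 − 1 = 0, so Q is unchanged — no shift.
The forward reaction is endothermic. Raising T favours the endothermic direction — shift to the right.
Adding G (g), a reactant, drives the reaction to the right.
Only the nonzero effect(s) matter; the net shift is to the right.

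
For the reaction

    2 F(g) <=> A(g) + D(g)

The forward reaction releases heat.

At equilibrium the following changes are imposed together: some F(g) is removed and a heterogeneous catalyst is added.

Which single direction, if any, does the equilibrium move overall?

left

Removing F (g), a reactant, drives the reaction to the left.
A catalyst speeds both forward and reverse rates equally; it changes neither Q nor K — no shift from this change.
Only the nonzero effect(s) matter; the net shift is to the left.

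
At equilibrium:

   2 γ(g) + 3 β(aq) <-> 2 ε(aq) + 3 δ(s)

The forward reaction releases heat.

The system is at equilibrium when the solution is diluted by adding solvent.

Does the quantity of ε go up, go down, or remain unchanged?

Dilution lowers every aqueous concentration by the same factor. Δn_aq = 2 − 3 = -1, so the system shifts toward the side with more dissolved moles — to the left.
The net shift is to the left. ε is a product, so its amount decreases.

decreases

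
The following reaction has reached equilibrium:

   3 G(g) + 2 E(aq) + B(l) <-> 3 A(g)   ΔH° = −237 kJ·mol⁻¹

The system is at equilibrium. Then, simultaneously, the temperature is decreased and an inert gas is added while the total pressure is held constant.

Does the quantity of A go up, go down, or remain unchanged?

The forward reaction is exothermic. Lowering T favours the exothermic direction — shift to the right.
Adding inert gas at constant total pressure expands the volume, scaling every reacting partial pressure by the same factor. Δn_gas = 3 − 3 = 0, so Q is unchanged — no shift.
The net shift is to the right. A is a product, so its amount increases.

increases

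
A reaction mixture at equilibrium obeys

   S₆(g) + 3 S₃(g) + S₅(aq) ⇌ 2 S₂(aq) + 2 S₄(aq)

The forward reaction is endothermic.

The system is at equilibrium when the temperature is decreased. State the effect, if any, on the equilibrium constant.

K depends on temperature via the van 't Hoff relation. The forward reaction is endothermic, so lowering T decreases K.

decreases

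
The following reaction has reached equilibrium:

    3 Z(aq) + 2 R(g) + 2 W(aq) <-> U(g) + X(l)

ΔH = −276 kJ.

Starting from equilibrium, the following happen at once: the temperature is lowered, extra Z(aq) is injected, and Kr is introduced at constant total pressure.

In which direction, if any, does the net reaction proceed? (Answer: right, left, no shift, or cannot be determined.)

The forward reaction is exothermic. Lowering T favours the exothermic direction — shift to the right.
Adding Z (aq), a reactant, drives the reaction to the right.
Adding inert gas at constant total pressure expands the volume and lowers every reacting partial pressure. With Δn_gas = 1 − 2 = -1, Q moves away from K toward the side with fewer gas moles, so the system shifts toward the side with more gas moles — to the left.
The individual effects push in opposite directions; without quantitative information the net direction cannot be determined.

cannot be determined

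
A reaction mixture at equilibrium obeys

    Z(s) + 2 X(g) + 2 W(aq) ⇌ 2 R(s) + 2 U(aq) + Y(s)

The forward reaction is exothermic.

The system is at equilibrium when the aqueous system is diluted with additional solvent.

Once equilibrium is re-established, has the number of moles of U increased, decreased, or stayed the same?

unchanged

Dilution scales every aqueous concentration by the same factor. Δn_aq = 2 − 2 = 0, so Q is unchanged — no shift.
No net shift occurs, so the amount of U is unchanged.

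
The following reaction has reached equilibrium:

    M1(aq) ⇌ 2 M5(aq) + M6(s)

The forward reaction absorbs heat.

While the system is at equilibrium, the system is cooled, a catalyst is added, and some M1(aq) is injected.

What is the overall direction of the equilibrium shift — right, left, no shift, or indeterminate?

cannot be determined

The forward reaction is endothermic. Lowering T favours the exothermic direction — shift to the left.
A catalyst speeds both forward and reverse rates equally; it changes neither Q nor K — no shift from this change.
Adding M1 (aq), a reactant, drives the reaction to the right.
The individual effects push in opposite directions; without quantitative information the net direction cannot be determined.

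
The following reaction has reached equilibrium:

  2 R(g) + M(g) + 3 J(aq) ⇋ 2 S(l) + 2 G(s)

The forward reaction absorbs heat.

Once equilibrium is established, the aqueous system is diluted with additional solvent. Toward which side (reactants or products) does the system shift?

Dilution lowers every aqueous concentration by the same factor. Δn_aq = 0 − 3 = -3, so the system shifts toward the side with more dissolved moles — to the left.

left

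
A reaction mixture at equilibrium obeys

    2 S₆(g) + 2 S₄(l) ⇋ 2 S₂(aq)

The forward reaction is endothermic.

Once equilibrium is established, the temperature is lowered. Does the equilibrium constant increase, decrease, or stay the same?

K depends on temperature via the van 't Hoff relation. The forward reaction is endothermic, so lowering T decreases K.

decreases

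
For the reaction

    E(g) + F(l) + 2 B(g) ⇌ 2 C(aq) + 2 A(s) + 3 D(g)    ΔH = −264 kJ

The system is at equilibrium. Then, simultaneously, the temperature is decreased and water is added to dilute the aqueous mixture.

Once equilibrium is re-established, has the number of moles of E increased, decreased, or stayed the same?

The forward reaction is exothermic. Lowering T favours the exothermic direction — shift to the right.
Dilution lowers every aqueous concentration by the same factor. Δn_aq = 2 − 0 = +2, so the system shifts toward the side with more dissolved moles — to the right.
The net shift is to the right. E is a reactant, so its amount decreases.

decreases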